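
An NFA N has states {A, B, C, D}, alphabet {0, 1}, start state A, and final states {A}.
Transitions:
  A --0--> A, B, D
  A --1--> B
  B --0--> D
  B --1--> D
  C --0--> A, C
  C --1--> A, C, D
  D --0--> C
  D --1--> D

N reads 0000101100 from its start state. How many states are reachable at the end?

4

Start: {A}
read 0: {A, B, D}
read 0: {A, B, C, D}
read 0: {A, B, C, D}
read 0: {A, B, C, D}
read 1: {A, B, C, D}
read 0: {A, B, C, D}
read 1: {A, B, C, D}
read 1: {A, B, C, D}
read 0: {A, B, C, D}
read 0: {A, B, C, D}
Final reachable set {A, B, C, D} has 4 states.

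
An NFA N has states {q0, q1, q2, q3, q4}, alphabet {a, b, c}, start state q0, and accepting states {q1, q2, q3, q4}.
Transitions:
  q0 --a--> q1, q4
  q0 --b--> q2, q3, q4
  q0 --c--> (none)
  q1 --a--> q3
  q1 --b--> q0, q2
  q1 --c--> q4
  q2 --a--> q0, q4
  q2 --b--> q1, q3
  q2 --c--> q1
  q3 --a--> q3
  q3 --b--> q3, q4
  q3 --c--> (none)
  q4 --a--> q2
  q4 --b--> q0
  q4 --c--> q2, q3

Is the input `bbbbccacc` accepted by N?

accepted

Start: {q0}
read b: {q2, q3, q4}
read b: {q0, q1, q3, q4}
read b: {q0, q2, q3, q4}
read b: {q0, q1, q2, q3, q4}
read c: {q1, q2, q3, q4}
read c: {q1, q2, q3, q4}
read a: {q0, q2, q3, q4}
read c: {q1, q2, q3}
read c: {q1, q4}
Reachable ∩ accepting = {q1, q4} — nonempty.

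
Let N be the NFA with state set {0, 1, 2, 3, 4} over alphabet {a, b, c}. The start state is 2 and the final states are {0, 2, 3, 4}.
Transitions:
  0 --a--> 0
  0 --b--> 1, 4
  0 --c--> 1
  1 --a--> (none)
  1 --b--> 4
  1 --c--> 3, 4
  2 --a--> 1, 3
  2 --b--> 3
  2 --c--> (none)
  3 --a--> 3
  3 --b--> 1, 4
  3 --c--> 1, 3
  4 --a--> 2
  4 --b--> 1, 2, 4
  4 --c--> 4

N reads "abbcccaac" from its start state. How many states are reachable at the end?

Start: {2}
read a: {1, 3}
read b: {1, 4}
read b: {1, 2, 4}
read c: {3, 4}
read c: {1, 3, 4}
read c: {1, 3, 4}
read a: {2, 3}
read a: {1, 3}
read c: {1, 3, 4}
Final reachable set {1, 3, 4} has 3 states.

3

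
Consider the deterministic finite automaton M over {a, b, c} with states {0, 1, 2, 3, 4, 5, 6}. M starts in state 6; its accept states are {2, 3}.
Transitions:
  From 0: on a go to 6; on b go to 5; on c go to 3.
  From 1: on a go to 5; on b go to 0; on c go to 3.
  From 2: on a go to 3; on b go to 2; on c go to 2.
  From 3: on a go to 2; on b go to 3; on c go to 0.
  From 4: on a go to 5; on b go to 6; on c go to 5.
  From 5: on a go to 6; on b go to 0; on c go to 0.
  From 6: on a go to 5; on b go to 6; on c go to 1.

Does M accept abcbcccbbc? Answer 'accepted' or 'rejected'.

accepted

6 --a--> 5
5 --b--> 0
0 --c--> 3
3 --b--> 3
3 --c--> 0
0 --c--> 3
3 --c--> 0
0 --b--> 5
5 --b--> 0
0 --c--> 3
End in state 3, which is an accepting state.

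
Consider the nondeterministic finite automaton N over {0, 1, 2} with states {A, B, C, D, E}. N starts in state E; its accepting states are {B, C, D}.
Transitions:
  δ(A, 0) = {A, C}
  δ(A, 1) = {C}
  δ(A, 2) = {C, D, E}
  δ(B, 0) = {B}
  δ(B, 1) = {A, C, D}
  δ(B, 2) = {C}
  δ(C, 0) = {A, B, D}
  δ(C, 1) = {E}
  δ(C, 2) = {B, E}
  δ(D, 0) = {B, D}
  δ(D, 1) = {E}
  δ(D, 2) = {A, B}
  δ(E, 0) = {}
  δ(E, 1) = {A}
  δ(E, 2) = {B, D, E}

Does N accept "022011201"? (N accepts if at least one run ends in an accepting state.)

Start: {E}
read 0: {}
The reachable set is empty and stays empty for the remaining 8 symbols.
Reachable ∩ accepting = {} — empty.

rejected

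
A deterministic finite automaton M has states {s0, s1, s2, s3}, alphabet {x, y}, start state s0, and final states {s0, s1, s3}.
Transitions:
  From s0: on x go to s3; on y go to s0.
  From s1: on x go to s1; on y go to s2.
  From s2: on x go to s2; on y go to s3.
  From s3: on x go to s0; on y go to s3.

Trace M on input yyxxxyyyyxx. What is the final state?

s0 --y--> s0
s0 --y--> s0
s0 --x--> s3
s3 --x--> s0
s0 --x--> s3
s3 --y--> s3
s3 --y--> s3
s3 --y--> s3
s3 --y--> s3
s3 --x--> s0
s0 --x--> s3

s3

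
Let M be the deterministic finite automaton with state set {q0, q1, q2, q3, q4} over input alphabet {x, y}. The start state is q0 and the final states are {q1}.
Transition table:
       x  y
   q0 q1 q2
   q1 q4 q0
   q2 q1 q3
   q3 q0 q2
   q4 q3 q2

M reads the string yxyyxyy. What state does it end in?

q2

q0 --y--> q2
q2 --x--> q1
q1 --y--> q0
q0 --y--> q2
q2 --x--> q1
q1 --y--> q0
q0 --y--> q2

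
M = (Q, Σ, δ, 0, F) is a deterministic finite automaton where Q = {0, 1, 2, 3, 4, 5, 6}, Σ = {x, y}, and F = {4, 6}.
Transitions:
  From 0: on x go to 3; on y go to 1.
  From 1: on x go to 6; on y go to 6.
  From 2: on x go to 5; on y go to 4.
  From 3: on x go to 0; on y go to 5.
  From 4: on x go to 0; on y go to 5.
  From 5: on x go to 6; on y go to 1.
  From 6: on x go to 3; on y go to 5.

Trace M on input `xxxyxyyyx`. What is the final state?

0 --x--> 3
3 --x--> 0
0 --x--> 3
3 --y--> 5
5 --x--> 6
6 --y--> 5
5 --y--> 1
1 --y--> 6
6 --x--> 3

3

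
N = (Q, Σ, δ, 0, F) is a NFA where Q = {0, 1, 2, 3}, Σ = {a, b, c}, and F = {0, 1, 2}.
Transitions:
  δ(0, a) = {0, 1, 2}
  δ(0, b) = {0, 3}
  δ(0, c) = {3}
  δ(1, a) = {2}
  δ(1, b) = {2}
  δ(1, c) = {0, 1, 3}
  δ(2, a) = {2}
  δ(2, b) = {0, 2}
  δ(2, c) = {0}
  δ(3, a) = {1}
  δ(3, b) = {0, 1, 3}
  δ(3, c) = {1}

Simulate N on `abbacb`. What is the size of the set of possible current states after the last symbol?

Start: {0}
read a: {0, 1, 2}
read b: {0, 2, 3}
read b: {0, 1, 2, 3}
read a: {0, 1, 2}
read c: {0, 1, 3}
read b: {0, 1, 2, 3}
Final reachable set {0, 1, 2, 3} has 4 states.

4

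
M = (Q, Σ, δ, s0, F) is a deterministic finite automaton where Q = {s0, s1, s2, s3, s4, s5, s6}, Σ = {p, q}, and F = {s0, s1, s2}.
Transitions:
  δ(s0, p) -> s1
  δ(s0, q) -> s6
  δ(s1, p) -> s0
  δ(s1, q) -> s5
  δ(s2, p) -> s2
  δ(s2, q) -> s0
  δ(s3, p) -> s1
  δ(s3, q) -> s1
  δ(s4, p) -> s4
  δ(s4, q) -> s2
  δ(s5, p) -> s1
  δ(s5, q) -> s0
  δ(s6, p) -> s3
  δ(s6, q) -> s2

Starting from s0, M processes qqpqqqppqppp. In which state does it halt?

s0 --q--> s6
s6 --q--> s2
s2 --p--> s2
s2 --q--> s0
s0 --q--> s6
s6 --q--> s2
s2 --p--> s2
s2 --p--> s2
s2 --q--> s0
s0 --p--> s1
s1 --p--> s0
s0 --p--> s1

s1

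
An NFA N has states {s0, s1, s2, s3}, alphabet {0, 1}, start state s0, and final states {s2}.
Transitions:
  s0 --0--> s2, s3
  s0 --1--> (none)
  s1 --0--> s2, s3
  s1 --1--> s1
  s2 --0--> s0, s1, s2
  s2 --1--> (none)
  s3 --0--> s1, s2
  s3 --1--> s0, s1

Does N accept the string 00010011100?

Start: {s0}
read 0: {s2, s3}
read 0: {s0, s1, s2}
read 0: {s0, s1, s2, s3}
read 1: {s0, s1}
read 0: {s2, s3}
read 0: {s0, s1, s2}
read 1: {s1}
read 1: {s1}
read 1: {s1}
read 0: {s2, s3}
read 0: {s0, s1, s2}
Reachable ∩ accepting = {s2} — nonempty.

accepted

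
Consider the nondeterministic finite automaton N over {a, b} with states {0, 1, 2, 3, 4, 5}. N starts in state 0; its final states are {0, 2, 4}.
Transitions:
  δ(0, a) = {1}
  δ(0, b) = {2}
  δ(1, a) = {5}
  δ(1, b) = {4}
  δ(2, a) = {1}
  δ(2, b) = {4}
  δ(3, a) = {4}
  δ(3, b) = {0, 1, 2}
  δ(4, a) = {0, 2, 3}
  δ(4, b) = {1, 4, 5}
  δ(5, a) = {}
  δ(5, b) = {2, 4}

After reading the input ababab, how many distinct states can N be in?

4

Start: {0}
read a: {1}
read b: {4}
read a: {0, 2, 3}
read b: {0, 1, 2, 4}
read a: {0, 1, 2, 3, 5}
read b: {0, 1, 2, 4}
Final reachable set {0, 1, 2, 4} has 4 states.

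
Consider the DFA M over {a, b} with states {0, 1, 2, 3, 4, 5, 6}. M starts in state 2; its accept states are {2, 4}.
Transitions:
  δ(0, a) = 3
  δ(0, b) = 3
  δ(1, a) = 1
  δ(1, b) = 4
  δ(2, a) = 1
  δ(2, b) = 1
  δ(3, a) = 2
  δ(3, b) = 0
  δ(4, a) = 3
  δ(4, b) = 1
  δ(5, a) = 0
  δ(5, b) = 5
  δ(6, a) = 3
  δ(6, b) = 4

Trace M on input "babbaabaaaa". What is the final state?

1

2 --b--> 1
1 --a--> 1
1 --b--> 4
4 --b--> 1
1 --a--> 1
1 --a--> 1
1 --b--> 4
4 --a--> 3
3 --a--> 2
2 --a--> 1
1 --a--> 1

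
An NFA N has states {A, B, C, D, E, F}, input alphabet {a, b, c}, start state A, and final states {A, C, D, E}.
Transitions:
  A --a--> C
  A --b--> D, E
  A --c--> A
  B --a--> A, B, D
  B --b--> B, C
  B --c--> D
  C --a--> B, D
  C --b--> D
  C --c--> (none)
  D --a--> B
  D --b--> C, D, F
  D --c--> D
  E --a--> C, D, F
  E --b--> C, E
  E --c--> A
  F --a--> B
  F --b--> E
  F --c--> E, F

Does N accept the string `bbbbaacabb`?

Start: {A}
read b: {D, E}
read b: {C, D, E, F}
read b: {C, D, E, F}
read b: {C, D, E, F}
read a: {B, C, D, F}
read a: {A, B, D}
read c: {A, D}
read a: {B, C}
read b: {B, C, D}
read b: {B, C, D, F}
Reachable ∩ accepting = {C, D} — nonempty.

accepted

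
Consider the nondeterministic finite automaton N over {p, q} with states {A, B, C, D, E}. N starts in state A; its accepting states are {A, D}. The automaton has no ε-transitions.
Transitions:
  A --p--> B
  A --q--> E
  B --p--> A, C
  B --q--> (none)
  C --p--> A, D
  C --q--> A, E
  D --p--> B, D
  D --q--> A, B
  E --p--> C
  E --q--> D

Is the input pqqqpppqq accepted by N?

rejected

Start: {A}
read p: {B}
read q: {}
The reachable set is empty and stays empty for the remaining 7 symbols.
Reachable ∩ accepting = {} — empty.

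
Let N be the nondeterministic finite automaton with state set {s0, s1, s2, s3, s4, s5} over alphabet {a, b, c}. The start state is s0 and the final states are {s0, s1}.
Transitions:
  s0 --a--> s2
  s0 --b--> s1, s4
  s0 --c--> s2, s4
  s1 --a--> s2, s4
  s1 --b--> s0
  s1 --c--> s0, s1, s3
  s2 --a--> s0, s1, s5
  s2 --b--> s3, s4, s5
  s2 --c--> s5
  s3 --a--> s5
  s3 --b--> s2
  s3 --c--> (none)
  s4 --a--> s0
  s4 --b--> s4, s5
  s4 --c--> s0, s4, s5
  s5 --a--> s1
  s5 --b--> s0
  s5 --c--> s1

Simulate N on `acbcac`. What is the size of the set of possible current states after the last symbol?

Start: {s0}
read a: {s2}
read c: {s5}
read b: {s0}
read c: {s2, s4}
read a: {s0, s1, s5}
read c: {s0, s1, s2, s3, s4}
Final reachable set {s0, s1, s2, s3, s4} has 5 states.

5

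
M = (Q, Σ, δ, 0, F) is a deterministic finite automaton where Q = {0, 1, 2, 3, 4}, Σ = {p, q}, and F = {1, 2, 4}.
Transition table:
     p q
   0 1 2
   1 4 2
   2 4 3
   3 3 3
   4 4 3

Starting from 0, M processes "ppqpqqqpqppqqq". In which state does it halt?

3

0 --p--> 1
1 --p--> 4
4 --q--> 3
3 --p--> 3
3 --q--> 3
3 --q--> 3
3 --q--> 3
3 --p--> 3
3 --q--> 3
3 --p--> 3
3 --p--> 3
3 --q--> 3
3 --q--> 3
3 --q--> 3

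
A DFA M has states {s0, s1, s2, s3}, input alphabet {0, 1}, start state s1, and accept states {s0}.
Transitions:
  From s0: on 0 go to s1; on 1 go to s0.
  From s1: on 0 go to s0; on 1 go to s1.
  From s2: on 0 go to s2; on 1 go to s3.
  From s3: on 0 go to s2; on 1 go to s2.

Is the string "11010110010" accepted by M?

s1 --1--> s1
s1 --1--> s1
s1 --0--> s0
s0 --1--> s0
s0 --0--> s1
s1 --1--> s1
s1 --1--> s1
s1 --0--> s0
s0 --0--> s1
s1 --1--> s1
s1 --0--> s0
End in state s0, which is an accepting state.

accepted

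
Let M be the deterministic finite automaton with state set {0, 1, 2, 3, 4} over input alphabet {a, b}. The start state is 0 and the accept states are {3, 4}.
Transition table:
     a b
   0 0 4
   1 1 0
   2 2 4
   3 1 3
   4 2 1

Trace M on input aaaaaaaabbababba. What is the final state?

1

0 --a--> 0
0 --a--> 0
0 --a--> 0
0 --a--> 0
0 --a--> 0
0 --a--> 0
0 --a--> 0
0 --a--> 0
0 --b--> 4
4 --b--> 1
1 --a--> 1
1 --b--> 0
0 --a--> 0
0 --b--> 4
4 --b--> 1
1 --a--> 1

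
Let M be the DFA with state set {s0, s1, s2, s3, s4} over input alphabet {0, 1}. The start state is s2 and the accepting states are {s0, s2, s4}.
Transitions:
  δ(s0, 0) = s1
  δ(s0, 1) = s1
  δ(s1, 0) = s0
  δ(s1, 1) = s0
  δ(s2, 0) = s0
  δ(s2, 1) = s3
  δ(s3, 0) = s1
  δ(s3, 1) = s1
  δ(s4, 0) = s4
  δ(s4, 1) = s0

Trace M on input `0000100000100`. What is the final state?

s0

s2 --0--> s0
s0 --0--> s1
s1 --0--> s0
s0 --0--> s1
s1 --1--> s0
s0 --0--> s1
s1 --0--> s0
s0 --0--> s1
s1 --0--> s0
s0 --0--> s1
s1 --1--> s0
s0 --0--> s1
s1 --0--> s0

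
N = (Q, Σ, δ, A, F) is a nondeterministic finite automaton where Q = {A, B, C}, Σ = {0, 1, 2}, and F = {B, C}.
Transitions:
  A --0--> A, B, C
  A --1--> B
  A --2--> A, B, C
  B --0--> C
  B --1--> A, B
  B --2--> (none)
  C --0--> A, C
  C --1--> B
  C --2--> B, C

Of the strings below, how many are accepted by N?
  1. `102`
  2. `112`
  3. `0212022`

3

`102`: accepted
`112`: accepted
`0212022`: accepted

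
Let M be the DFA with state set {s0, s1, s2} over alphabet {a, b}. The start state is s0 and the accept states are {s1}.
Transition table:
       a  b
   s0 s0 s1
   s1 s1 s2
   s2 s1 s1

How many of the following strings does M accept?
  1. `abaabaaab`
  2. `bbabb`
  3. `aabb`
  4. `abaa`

`abaabaaab`: rejected
`bbabb`: accepted
`aabb`: rejected
`abaa`: accepted

2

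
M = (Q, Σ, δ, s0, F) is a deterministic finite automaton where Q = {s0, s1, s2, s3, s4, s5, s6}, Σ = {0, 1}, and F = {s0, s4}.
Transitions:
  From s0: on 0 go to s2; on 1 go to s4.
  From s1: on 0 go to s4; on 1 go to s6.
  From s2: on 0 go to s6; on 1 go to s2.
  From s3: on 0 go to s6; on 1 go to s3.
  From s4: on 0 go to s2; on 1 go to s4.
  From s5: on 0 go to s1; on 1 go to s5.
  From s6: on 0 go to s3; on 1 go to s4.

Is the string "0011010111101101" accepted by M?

s0 --0--> s2
s2 --0--> s6
s6 --1--> s4
s4 --1--> s4
s4 --0--> s2
s2 --1--> s2
s2 --0--> s6
s6 --1--> s4
s4 --1--> s4
s4 --1--> s4
s4 --1--> s4
s4 --0--> s2
s2 --1--> s2
s2 --1--> s2
s2 --0--> s6
s6 --1--> s4
End in state s4, which is an accepting state.

accepted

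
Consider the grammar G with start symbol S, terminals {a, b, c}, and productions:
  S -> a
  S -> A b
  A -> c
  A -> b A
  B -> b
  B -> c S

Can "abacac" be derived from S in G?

no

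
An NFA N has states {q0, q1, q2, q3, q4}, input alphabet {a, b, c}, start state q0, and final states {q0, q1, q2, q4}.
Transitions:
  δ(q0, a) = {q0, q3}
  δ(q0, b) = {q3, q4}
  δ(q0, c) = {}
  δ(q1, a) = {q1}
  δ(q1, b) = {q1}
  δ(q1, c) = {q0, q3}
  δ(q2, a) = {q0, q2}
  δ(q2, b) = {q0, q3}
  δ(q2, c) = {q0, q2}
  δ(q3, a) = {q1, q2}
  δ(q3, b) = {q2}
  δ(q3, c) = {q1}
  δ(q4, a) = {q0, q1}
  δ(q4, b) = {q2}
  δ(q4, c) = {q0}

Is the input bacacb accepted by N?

Start: {q0}
read b: {q3, q4}
read a: {q0, q1, q2}
read c: {q0, q2, q3}
read a: {q0, q1, q2, q3}
read c: {q0, q1, q2, q3}
read b: {q0, q1, q2, q3, q4}
Reachable ∩ accepting = {q0, q1, q2, q4} — nonempty.

accepted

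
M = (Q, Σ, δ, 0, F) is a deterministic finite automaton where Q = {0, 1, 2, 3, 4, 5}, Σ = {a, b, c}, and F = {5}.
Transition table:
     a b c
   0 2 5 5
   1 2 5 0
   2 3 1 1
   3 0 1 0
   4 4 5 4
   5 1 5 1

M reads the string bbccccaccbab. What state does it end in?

0 --b--> 5
5 --b--> 5
5 --c--> 1
1 --c--> 0
0 --c--> 5
5 --c--> 1
1 --a--> 2
2 --c--> 1
1 --c--> 0
0 --b--> 5
5 --a--> 1
1 --b--> 5

5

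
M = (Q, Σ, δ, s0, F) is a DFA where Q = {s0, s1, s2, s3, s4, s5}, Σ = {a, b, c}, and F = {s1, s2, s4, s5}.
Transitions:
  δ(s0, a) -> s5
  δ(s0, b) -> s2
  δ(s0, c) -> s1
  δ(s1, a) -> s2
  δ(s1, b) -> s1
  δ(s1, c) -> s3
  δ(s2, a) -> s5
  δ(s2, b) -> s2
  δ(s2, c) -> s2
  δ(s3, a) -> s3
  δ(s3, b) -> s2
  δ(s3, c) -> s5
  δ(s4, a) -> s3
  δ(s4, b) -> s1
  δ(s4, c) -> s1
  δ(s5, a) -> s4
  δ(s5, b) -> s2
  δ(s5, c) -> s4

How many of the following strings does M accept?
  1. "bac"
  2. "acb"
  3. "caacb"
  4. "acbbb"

4

"bac": accepted
"acb": accepted
"caacb": accepted
"acbbb": accepted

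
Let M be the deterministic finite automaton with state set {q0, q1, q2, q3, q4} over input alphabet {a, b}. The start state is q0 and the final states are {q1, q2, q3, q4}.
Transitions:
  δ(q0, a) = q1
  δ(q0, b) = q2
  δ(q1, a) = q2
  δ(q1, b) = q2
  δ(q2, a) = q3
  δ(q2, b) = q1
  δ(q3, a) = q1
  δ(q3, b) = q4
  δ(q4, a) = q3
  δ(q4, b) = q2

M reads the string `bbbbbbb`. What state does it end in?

q0 --b--> q2
q2 --b--> q1
q1 --b--> q2
q2 --b--> q1
q1 --b--> q2
q2 --b--> q1
q1 --b--> q2

q2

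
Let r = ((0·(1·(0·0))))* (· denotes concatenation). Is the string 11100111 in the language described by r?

no

11100111 cannot be split into zero or more pieces each matching (0·(1·(0·0))).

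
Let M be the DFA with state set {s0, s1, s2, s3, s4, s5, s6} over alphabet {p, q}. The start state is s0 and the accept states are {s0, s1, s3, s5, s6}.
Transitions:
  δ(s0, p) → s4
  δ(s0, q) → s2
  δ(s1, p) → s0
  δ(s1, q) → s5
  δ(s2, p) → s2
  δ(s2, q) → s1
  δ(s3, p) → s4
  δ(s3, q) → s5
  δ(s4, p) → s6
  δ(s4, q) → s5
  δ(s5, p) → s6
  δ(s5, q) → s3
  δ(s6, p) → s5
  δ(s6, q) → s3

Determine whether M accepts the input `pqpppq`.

accepted

s0 --p--> s4
s4 --q--> s5
s5 --p--> s6
s6 --p--> s5
s5 --p--> s6
s6 --q--> s3
End in state s3, which is an accepting state.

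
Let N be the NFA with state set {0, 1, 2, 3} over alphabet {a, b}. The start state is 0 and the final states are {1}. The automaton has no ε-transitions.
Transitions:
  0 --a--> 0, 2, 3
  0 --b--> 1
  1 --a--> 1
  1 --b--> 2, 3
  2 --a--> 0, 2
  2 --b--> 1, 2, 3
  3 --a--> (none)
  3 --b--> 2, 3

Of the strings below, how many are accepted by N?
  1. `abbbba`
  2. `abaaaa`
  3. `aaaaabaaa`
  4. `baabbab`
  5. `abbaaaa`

5

`abbbba`: accepted
`abaaaa`: accepted
`aaaaabaaa`: accepted
`baabbab`: accepted
`abbaaaa`: accepted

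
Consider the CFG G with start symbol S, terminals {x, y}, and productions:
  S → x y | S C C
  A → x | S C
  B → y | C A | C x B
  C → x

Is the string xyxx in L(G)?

yes

S ⇒ SCC ⇒ xyCC ⇒ xyxC ⇒ xyxx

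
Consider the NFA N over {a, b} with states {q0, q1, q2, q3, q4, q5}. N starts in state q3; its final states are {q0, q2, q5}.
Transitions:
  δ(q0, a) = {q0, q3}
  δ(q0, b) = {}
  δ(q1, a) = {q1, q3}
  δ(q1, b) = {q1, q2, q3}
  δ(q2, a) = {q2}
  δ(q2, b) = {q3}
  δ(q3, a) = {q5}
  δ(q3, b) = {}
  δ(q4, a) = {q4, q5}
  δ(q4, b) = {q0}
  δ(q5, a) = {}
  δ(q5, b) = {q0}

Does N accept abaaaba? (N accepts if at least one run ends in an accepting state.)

accepted

Start: {q3}
read a: {q5}
read b: {q0}
read a: {q0, q3}
read a: {q0, q3, q5}
read a: {q0, q3, q5}
read b: {q0}
read a: {q0, q3}
Reachable ∩ accepting = {q0} — nonempty.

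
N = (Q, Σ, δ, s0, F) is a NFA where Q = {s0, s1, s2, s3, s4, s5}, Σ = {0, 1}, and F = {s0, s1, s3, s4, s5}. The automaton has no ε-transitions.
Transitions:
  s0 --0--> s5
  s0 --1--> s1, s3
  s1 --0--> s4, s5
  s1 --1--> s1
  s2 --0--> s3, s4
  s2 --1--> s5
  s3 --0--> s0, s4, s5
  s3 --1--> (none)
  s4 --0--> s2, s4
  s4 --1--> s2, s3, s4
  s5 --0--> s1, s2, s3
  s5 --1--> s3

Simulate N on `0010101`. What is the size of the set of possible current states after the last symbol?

5

Start: {s0}
read 0: {s5}
read 0: {s1, s2, s3}
read 1: {s1, s5}
read 0: {s1, s2, s3, s4, s5}
read 1: {s1, s2, s3, s4, s5}
read 0: {s0, s1, s2, s3, s4, s5}
read 1: {s1, s2, s3, s4, s5}
Final reachable set {s1, s2, s3, s4, s5} has 5 states.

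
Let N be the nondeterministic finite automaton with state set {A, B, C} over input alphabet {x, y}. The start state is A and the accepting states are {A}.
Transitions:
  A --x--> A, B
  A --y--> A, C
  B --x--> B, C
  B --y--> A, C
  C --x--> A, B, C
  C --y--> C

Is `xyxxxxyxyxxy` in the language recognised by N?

Start: {A}
read x: {A, B}
read y: {A, C}
read x: {A, B, C}
read x: {A, B, C}
read x: {A, B, C}
read x: {A, B, C}
read y: {A, C}
read x: {A, B, C}
read y: {A, C}
read x: {A, B, C}
read x: {A, B, C}
read y: {A, C}
Reachable ∩ accepting = {A} — nonempty.

accepted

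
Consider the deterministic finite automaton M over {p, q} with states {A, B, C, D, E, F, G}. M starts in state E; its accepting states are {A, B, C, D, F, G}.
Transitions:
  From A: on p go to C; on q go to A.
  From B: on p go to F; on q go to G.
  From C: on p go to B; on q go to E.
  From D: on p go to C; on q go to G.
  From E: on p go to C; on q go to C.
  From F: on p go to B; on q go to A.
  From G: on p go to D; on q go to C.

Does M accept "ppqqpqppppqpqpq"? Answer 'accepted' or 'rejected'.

rejected

E --p--> C
C --p--> B
B --q--> G
G --q--> C
C --p--> B
B --q--> G
G --p--> D
D --p--> C
C --p--> B
B --p--> F
F --q--> A
A --p--> C
C --q--> E
E --p--> C
C --q--> E
End in state E, which is not an accepting state.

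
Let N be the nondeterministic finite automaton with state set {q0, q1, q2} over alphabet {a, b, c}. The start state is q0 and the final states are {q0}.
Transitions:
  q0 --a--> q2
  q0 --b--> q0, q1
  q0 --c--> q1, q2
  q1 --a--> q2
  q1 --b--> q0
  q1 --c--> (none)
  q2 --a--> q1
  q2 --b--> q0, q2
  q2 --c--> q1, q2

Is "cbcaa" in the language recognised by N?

Start: {q0}
read c: {q1, q2}
read b: {q0, q2}
read c: {q1, q2}
read a: {q1, q2}
read a: {q1, q2}
Reachable ∩ accepting = {} — empty.

rejected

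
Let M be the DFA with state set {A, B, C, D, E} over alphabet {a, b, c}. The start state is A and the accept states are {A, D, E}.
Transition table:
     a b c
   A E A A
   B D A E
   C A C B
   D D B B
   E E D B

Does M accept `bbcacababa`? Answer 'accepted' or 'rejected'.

A --b--> A
A --b--> A
A --c--> A
A --a--> E
E --c--> B
B --a--> D
D --b--> B
B --a--> D
D --b--> B
B --a--> D
End in state D, which is an accepting state.

accepted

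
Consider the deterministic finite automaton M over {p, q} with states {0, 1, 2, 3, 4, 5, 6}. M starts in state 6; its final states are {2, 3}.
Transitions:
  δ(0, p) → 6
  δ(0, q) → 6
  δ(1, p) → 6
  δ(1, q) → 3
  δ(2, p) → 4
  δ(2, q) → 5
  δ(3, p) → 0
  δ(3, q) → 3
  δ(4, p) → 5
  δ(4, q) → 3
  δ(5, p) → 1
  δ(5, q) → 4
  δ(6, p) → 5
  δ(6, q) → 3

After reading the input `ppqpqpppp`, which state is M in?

6 --p--> 5
5 --p--> 1
1 --q--> 3
3 --p--> 0
0 --q--> 6
6 --p--> 5
5 --p--> 1
1 --p--> 6
6 --p--> 5

5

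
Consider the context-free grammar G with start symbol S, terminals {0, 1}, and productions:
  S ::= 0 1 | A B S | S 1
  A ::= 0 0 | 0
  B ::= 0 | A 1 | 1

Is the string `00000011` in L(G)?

S ⇒ ABS ⇒ 00BS ⇒ 000S ⇒ 000ABS ⇒ 0000BS ⇒ 00000S ⇒ 00000S1 ⇒ 00000011

yes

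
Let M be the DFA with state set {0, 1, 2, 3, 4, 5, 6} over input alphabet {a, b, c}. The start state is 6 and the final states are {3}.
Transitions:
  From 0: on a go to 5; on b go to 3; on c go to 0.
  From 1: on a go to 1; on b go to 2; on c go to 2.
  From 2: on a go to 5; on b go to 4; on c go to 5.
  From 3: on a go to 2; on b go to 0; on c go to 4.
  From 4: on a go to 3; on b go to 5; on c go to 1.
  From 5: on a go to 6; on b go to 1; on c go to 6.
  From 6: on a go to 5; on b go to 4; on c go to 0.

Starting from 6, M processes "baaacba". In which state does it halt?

3

6 --b--> 4
4 --a--> 3
3 --a--> 2
2 --a--> 5
5 --c--> 6
6 --b--> 4
4 --a--> 3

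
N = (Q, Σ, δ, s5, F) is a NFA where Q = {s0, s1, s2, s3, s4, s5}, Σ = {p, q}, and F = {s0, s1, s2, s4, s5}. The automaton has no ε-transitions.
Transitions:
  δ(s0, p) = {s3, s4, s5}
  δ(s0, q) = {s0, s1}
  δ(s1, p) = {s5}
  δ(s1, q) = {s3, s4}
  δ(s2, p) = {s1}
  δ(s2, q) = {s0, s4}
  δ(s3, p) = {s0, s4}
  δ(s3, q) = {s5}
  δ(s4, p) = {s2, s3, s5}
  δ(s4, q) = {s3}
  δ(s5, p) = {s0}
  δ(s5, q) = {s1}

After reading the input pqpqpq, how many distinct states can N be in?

Start: {s5}
read p: {s0}
read q: {s0, s1}
read p: {s3, s4, s5}
read q: {s1, s3, s5}
read p: {s0, s4, s5}
read q: {s0, s1, s3}
Final reachable set {s0, s1, s3} has 3 states.

3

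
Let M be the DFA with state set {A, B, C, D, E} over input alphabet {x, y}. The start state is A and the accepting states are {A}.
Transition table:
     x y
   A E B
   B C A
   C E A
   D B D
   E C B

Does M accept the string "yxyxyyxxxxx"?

A --y--> B
B --x--> C
C --y--> A
A --x--> E
E --y--> B
B --y--> A
A --x--> E
E --x--> C
C --x--> E
E --x--> C
C --x--> E
End in state E, which is not an accepting state.

rejected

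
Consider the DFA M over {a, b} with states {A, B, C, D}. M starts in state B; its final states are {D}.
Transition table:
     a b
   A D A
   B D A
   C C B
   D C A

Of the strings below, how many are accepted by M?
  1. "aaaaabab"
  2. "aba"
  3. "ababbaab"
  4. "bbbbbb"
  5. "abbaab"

"aaaaabab": rejected
"aba": accepted
"ababbaab": rejected
"bbbbbb": rejected
"abbaab": rejected

1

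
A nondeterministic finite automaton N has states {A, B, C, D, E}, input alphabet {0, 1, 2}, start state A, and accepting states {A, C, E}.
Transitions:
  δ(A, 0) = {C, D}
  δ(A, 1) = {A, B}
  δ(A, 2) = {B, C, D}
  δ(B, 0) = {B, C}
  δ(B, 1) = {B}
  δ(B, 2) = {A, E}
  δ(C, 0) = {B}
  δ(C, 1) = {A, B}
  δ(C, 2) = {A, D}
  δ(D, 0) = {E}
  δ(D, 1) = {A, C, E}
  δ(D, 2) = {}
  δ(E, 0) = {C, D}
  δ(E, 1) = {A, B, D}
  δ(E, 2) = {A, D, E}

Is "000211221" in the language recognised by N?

Start: {A}
read 0: {C, D}
read 0: {B, E}
read 0: {B, C, D}
read 2: {A, D, E}
read 1: {A, B, C, D, E}
read 1: {A, B, C, D, E}
read 2: {A, B, C, D, E}
read 2: {A, B, C, D, E}
read 1: {A, B, C, D, E}
Reachable ∩ accepting = {A, C, E} — nonempty.

accepted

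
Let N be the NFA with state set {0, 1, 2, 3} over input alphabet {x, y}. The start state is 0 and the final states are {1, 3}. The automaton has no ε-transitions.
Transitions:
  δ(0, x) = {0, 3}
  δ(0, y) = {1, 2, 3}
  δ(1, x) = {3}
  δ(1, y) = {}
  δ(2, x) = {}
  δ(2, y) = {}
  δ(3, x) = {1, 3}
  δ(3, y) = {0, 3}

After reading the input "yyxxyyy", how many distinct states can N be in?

Start: {0}
read y: {1, 2, 3}
read y: {0, 3}
read x: {0, 1, 3}
read x: {0, 1, 3}
read y: {0, 1, 2, 3}
read y: {0, 1, 2, 3}
read y: {0, 1, 2, 3}
Final reachable set {0, 1, 2, 3} has 4 states.

4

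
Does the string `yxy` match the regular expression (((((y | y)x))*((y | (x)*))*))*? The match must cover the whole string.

Split into 3 pieces y · x · y; each matches ((((y|y)x))*((y|(x)*))*).

yes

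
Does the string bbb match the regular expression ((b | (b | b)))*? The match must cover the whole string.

yes

Split into 3 pieces b · b · b; each matches (b|(b|b)).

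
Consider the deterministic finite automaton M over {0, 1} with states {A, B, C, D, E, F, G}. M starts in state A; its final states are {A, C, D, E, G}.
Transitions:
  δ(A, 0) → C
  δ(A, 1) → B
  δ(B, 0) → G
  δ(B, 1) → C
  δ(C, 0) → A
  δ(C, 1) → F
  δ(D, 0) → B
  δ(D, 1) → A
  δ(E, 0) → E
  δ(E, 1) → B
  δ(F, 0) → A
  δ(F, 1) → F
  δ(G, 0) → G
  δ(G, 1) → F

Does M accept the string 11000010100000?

accepted

A --1--> B
B --1--> C
C --0--> A
A --0--> C
C --0--> A
A --0--> C
C --1--> F
F --0--> A
A --1--> B
B --0--> G
G --0--> G
G --0--> G
G --0--> G
G --0--> G
End in state G, which is an accepting state.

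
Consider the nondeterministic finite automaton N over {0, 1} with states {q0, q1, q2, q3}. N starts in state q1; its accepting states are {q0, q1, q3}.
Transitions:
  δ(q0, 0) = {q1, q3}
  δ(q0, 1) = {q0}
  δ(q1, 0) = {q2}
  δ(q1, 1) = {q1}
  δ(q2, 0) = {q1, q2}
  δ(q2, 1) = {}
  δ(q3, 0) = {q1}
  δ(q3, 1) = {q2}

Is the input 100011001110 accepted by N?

Start: {q1}
read 1: {q1}
read 0: {q2}
read 0: {q1, q2}
read 0: {q1, q2}
read 1: {q1}
read 1: {q1}
read 0: {q2}
read 0: {q1, q2}
read 1: {q1}
read 1: {q1}
read 1: {q1}
read 0: {q2}
Reachable ∩ accepting = {} — empty.

rejected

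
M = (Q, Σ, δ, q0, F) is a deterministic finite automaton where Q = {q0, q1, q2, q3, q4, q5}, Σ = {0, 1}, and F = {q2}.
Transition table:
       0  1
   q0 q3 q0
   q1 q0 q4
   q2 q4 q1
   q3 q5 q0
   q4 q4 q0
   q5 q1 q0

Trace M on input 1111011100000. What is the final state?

q0 --1--> q0
q0 --1--> q0
q0 --1--> q0
q0 --1--> q0
q0 --0--> q3
q3 --1--> q0
q0 --1--> q0
q0 --1--> q0
q0 --0--> q3
q3 --0--> q5
q5 --0--> q1
q1 --0--> q0
q0 --0--> q3

q3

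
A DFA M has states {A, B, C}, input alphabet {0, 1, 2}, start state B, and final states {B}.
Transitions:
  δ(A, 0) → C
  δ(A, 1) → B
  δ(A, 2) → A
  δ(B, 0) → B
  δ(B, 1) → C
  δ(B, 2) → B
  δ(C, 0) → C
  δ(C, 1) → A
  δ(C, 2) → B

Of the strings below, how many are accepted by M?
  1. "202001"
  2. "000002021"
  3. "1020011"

0

"202001": rejected
"000002021": rejected
"1020011": rejected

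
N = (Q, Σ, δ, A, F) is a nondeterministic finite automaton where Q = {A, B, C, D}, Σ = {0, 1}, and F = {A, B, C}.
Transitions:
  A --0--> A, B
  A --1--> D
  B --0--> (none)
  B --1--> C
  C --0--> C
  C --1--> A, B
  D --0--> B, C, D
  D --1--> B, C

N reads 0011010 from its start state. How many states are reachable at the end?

Start: {A}
read 0: {A, B}
read 0: {A, B}
read 1: {C, D}
read 1: {A, B, C}
read 0: {A, B, C}
read 1: {A, B, C, D}
read 0: {A, B, C, D}
Final reachable set {A, B, C, D} has 4 states.

4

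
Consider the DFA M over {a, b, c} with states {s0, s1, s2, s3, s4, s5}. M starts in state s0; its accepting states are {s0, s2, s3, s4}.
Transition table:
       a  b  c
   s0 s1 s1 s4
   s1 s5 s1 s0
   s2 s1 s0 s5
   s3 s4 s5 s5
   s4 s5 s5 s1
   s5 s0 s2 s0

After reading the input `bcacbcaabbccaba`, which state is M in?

s1

s0 --b--> s1
s1 --c--> s0
s0 --a--> s1
s1 --c--> s0
s0 --b--> s1
s1 --c--> s0
s0 --a--> s1
s1 --a--> s5
s5 --b--> s2
s2 --b--> s0
s0 --c--> s4
s4 --c--> s1
s1 --a--> s5
s5 --b--> s2
s2 --a--> s1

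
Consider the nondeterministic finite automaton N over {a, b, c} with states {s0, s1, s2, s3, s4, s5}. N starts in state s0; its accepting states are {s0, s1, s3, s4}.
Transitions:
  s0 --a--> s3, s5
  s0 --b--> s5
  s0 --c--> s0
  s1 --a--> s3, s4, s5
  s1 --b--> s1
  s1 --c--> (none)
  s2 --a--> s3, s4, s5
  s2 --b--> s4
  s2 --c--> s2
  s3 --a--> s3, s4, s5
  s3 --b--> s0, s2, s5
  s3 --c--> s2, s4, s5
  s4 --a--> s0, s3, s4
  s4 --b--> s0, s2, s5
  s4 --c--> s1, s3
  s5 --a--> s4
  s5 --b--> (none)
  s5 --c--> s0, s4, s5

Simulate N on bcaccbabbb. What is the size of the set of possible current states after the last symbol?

Start: {s0}
read b: {s5}
read c: {s0, s4, s5}
read a: {s0, s3, s4, s5}
read c: {s0, s1, s2, s3, s4, s5}
read c: {s0, s1, s2, s3, s4, s5}
read b: {s0, s1, s2, s4, s5}
read a: {s0, s3, s4, s5}
read b: {s0, s2, s5}
read b: {s4, s5}
read b: {s0, s2, s5}
Final reachable set {s0, s2, s5} has 3 states.

3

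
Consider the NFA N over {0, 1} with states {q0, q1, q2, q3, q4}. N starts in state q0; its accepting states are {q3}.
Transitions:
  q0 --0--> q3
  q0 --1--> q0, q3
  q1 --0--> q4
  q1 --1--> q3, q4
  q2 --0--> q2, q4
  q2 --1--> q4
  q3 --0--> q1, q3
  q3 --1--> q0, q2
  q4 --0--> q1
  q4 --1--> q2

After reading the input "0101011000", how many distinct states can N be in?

Start: {q0}
read 0: {q3}
read 1: {q0, q2}
read 0: {q2, q3, q4}
read 1: {q0, q2, q4}
read 0: {q1, q2, q3, q4}
read 1: {q0, q2, q3, q4}
read 1: {q0, q2, q3, q4}
read 0: {q1, q2, q3, q4}
read 0: {q1, q2, q3, q4}
read 0: {q1, q2, q3, q4}
Final reachable set {q1, q2, q3, q4} has 4 states.

4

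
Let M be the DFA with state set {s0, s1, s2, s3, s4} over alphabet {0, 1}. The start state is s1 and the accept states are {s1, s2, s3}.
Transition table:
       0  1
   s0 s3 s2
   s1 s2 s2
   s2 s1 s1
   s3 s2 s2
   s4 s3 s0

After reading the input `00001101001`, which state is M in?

s1 --0--> s2
s2 --0--> s1
s1 --0--> s2
s2 --0--> s1
s1 --1--> s2
s2 --1--> s1
s1 --0--> s2
s2 --1--> s1
s1 --0--> s2
s2 --0--> s1
s1 --1--> s2

s2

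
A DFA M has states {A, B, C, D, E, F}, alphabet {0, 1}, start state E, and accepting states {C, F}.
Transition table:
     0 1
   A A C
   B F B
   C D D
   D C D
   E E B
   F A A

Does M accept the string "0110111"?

rejected

E --0--> E
E --1--> B
B --1--> B
B --0--> F
F --1--> A
A --1--> C
C --1--> D
End in state D, which is not an accepting state.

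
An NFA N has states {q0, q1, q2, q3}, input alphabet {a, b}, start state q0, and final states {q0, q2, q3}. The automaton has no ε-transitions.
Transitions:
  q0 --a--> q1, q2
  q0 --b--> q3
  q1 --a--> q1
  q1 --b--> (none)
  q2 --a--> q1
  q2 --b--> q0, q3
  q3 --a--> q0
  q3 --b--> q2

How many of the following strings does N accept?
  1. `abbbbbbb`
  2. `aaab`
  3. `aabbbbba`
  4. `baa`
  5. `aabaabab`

2

`abbbbbbb`: accepted
`aaab`: rejected
`aabbbbba`: rejected
`baa`: accepted
`aabaabab`: rejected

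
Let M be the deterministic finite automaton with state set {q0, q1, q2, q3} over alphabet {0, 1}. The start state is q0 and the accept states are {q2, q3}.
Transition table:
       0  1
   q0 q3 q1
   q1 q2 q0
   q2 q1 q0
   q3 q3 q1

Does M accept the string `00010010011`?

rejected

q0 --0--> q3
q3 --0--> q3
q3 --0--> q3
q3 --1--> q1
q1 --0--> q2
q2 --0--> q1
q1 --1--> q0
q0 --0--> q3
q3 --0--> q3
q3 --1--> q1
q1 --1--> q0
End in state q0, which is not an accepting state.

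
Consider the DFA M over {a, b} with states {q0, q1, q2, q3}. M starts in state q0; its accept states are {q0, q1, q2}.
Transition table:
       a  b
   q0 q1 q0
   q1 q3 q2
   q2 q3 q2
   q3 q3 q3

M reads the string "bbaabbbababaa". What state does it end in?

q0 --b--> q0
q0 --b--> q0
q0 --a--> q1
q1 --a--> q3
q3 --b--> q3
q3 --b--> q3
q3 --b--> q3
q3 --a--> q3
q3 --b--> q3
q3 --a--> q3
q3 --b--> q3
q3 --a--> q3
q3 --a--> q3

q3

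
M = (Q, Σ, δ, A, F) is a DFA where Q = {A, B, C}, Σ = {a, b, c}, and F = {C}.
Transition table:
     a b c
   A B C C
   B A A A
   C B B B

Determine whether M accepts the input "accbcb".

accepted

A --a--> B
B --c--> A
A --c--> C
C --b--> B
B --c--> A
A --b--> C
End in state C, which is an accepting state.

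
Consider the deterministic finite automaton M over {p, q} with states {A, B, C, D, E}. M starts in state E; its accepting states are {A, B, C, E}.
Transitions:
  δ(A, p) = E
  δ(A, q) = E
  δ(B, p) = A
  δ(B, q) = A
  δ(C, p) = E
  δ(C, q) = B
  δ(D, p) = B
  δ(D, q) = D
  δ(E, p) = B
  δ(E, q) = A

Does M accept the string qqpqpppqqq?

accepted

E --q--> A
A --q--> E
E --p--> B
B --q--> A
A --p--> E
E --p--> B
B --p--> A
A --q--> E
E --q--> A
A --q--> E
End in state E, which is an accepting state.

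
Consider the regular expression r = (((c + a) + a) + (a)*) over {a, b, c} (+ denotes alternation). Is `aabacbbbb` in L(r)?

no

Neither ((c+a)+a) nor (a)* matches aabacbbbb.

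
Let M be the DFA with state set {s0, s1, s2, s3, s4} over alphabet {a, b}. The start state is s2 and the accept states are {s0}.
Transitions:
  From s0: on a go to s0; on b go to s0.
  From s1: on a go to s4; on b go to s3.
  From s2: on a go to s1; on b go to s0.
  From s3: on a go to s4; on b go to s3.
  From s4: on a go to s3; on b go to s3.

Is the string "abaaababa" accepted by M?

s2 --a--> s1
s1 --b--> s3
s3 --a--> s4
s4 --a--> s3
s3 --a--> s4
s4 --b--> s3
s3 --a--> s4
s4 --b--> s3
s3 --a--> s4
End in state s4, which is not an accepting state.

rejected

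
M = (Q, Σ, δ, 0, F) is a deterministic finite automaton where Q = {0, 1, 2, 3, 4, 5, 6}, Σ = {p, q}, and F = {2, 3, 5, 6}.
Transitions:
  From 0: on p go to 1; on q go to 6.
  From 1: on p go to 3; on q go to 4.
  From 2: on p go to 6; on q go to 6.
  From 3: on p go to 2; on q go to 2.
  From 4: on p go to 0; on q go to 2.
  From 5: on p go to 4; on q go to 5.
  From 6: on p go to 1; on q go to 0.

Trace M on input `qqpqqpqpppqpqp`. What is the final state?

0

0 --q--> 6
6 --q--> 0
0 --p--> 1
1 --q--> 4
4 --q--> 2
2 --p--> 6
6 --q--> 0
0 --p--> 1
1 --p--> 3
3 --p--> 2
2 --q--> 6
6 --p--> 1
1 --q--> 4
4 --p--> 0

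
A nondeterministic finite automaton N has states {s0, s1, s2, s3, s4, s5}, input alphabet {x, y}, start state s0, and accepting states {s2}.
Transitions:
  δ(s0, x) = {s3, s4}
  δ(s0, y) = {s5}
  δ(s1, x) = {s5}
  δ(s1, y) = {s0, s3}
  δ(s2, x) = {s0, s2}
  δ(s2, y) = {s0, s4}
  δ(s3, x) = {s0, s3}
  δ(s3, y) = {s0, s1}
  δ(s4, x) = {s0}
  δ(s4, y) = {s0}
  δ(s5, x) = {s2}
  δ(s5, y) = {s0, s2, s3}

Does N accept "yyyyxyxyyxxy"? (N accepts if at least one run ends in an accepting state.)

Start: {s0}
read y: {s5}
read y: {s0, s2, s3}
read y: {s0, s1, s4, s5}
read y: {s0, s2, s3, s5}
read x: {s0, s2, s3, s4}
read y: {s0, s1, s4, s5}
read x: {s0, s2, s3, s4, s5}
read y: {s0, s1, s2, s3, s4, s5}
read y: {s0, s1, s2, s3, s4, s5}
read x: {s0, s2, s3, s4, s5}
read x: {s0, s2, s3, s4}
read y: {s0, s1, s4, s5}
Reachable ∩ accepting = {} — empty.

rejected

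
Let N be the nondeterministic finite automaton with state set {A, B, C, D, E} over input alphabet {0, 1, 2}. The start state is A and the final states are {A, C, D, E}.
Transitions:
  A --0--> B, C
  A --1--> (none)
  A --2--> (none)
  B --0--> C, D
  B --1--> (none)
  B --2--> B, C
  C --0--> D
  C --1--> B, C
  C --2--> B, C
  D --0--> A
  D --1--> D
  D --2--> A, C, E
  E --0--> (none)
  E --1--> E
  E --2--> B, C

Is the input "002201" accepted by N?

accepted

Start: {A}
read 0: {B, C}
read 0: {C, D}
read 2: {A, B, C, E}
read 2: {B, C}
read 0: {C, D}
read 1: {B, C, D}
Reachable ∩ accepting = {C, D} — nonempty.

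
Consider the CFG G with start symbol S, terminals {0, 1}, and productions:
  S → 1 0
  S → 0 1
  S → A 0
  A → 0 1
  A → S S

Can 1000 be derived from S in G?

no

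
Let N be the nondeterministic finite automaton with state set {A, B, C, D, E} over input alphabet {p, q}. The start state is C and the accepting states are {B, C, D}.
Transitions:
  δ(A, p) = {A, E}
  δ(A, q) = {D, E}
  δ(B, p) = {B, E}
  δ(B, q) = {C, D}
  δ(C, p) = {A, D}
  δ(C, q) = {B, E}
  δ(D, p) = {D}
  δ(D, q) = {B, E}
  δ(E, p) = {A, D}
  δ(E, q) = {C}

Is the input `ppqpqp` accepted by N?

accepted

Start: {C}
read p: {A, D}
read p: {A, D, E}
read q: {B, C, D, E}
read p: {A, B, D, E}
read q: {B, C, D, E}
read p: {A, B, D, E}
Reachable ∩ accepting = {B, D} — nonempty.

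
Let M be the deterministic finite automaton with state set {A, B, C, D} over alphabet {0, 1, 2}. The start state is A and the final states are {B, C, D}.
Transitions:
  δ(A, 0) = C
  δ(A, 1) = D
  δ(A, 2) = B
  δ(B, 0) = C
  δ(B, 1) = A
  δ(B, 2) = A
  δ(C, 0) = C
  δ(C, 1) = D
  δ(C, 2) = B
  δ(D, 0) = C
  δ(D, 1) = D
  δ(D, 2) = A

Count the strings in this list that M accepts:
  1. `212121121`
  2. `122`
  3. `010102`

`212121121`: accepted
`122`: accepted
`010102`: accepted

3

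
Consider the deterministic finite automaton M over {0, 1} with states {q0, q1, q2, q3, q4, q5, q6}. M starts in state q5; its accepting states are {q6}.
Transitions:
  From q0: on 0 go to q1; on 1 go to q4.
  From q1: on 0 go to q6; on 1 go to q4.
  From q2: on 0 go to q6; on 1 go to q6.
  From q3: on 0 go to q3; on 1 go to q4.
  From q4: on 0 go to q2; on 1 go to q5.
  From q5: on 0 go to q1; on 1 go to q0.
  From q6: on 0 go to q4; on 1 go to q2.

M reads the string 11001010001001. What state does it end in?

q5 --1--> q0
q0 --1--> q4
q4 --0--> q2
q2 --0--> q6
q6 --1--> q2
q2 --0--> q6
q6 --1--> q2
q2 --0--> q6
q6 --0--> q4
q4 --0--> q2
q2 --1--> q6
q6 --0--> q4
q4 --0--> q2
q2 --1--> q6

q6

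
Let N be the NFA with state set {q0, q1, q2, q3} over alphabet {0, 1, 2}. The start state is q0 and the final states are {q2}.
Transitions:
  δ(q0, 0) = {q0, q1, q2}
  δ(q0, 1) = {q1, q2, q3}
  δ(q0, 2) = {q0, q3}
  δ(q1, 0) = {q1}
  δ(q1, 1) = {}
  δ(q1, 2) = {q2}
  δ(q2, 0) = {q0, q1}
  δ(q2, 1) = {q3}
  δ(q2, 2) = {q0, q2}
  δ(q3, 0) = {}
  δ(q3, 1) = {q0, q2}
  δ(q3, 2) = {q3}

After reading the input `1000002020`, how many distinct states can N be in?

Start: {q0}
read 1: {q1, q2, q3}
read 0: {q0, q1}
read 0: {q0, q1, q2}
read 0: {q0, q1, q2}
read 0: {q0, q1, q2}
read 0: {q0, q1, q2}
read 2: {q0, q2, q3}
read 0: {q0, q1, q2}
read 2: {q0, q2, q3}
read 0: {q0, q1, q2}
Final reachable set {q0, q1, q2} has 3 states.

3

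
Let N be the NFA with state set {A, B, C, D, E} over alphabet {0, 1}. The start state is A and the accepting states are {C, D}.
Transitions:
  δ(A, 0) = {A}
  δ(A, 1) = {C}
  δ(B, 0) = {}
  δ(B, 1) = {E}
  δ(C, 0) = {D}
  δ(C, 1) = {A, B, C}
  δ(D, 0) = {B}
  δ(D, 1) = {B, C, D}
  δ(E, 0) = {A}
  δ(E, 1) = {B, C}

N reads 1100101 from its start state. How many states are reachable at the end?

Start: {A}
read 1: {C}
read 1: {A, B, C}
read 0: {A, D}
read 0: {A, B}
read 1: {C, E}
read 0: {A, D}
read 1: {B, C, D}
Final reachable set {B, C, D} has 3 states.

3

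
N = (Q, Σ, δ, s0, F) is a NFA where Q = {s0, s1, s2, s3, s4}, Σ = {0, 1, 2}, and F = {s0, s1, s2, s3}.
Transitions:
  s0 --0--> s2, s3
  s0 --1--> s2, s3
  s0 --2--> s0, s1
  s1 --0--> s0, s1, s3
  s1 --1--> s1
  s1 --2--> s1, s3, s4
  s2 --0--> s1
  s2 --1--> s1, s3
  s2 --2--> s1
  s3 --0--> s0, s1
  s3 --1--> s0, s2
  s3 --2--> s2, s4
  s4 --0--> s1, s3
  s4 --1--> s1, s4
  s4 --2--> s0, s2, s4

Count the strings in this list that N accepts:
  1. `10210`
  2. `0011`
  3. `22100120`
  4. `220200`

`10210`: accepted
`0011`: accepted
`22100120`: accepted
`220200`: accepted

4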